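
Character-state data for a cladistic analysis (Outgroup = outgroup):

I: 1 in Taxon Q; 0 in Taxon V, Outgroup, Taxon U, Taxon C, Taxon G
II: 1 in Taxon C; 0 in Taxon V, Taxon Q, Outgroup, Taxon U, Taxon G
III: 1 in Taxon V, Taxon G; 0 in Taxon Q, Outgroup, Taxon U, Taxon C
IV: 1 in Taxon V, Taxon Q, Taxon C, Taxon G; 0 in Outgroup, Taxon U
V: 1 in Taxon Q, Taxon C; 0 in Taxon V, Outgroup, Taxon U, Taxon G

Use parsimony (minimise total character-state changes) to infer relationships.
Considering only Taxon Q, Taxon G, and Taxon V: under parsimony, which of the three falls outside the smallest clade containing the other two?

Taxon Q

The outgroup has state '0' for every character, so '1' is the derived state throughout.
I: derived state '1' in Taxon Q only — an autapomorphy, so it tells us nothing about relationships among taxa.
II: derived state '1' in Taxon C only — an autapomorphy, so it tells us nothing about relationships among taxa.
III (derived state '1') is shared by Taxon G and Taxon V — a synapomorphy uniting that clade.
Only Taxon C, Taxon G, Taxon Q, and Taxon V show the derived state '1' for IV, supporting them as a clade.
V (derived state '1') is shared by Taxon C and Taxon Q — a synapomorphy uniting that clade.
Most parsimonious ingroup topology: (((Taxon Q,Taxon C),(Taxon G,Taxon V)),Taxon U).
Taxon G and Taxon V share a more recent common ancestor with each other than either does with Taxon Q, so Taxon Q is the least closely related of the three.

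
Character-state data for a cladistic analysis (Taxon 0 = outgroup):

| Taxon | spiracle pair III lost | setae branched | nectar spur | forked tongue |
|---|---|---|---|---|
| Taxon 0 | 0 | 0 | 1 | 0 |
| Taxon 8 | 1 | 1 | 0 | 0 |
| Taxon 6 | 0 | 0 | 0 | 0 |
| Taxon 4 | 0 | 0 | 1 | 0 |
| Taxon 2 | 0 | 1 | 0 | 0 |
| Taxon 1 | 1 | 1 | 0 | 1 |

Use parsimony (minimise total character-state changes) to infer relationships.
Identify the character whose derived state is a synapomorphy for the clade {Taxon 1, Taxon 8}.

spiracle pair III lost

Character polarity is set by the outgroup: the derived state is whichever differs from the outgroup's state, so for nectar spur the derived state is '0', and for the remaining characters it is '1'.
spiracle pair III lost (derived state '1') is shared by Taxon 1 and Taxon 8 — a synapomorphy uniting that clade.
setae branched (derived state '1') is shared by Taxon 1, Taxon 2, and Taxon 8 — a synapomorphy uniting that clade.
nectar spur (derived state '0') is shared by Taxon 1, Taxon 2, Taxon 6, and Taxon 8 — a synapomorphy uniting that clade.
forked tongue (derived state '1') is unique to Taxon 1 (autapomorphy; uninformative for grouping).
Most parsimonious ingroup topology: ((Taxon 6,(Taxon 2,(Taxon 1,Taxon 8))),Taxon 4).
The clade {Taxon 1, Taxon 8} is supported by spiracle pair III lost: its derived state '1' occurs in exactly those taxa and in no other taxon (including the outgroup).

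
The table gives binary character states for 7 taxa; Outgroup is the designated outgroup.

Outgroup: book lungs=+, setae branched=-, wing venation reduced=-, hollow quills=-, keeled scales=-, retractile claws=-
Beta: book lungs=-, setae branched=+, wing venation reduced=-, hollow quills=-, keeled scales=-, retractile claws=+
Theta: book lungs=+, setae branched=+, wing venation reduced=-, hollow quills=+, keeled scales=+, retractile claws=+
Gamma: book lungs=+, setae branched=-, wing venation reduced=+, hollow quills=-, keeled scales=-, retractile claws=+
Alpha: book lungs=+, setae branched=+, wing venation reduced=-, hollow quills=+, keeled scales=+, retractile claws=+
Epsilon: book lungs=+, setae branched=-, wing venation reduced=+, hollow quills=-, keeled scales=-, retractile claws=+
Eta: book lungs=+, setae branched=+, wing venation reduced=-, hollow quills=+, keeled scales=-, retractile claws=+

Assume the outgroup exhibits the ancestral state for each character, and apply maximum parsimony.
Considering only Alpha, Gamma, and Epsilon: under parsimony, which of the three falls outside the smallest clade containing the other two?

Character polarity is set by the outgroup: the derived state is whichever differs from the outgroup's state, so for book lungs the derived state is '-', and for the remaining characters it is '+'.
book lungs: derived state '-' in Beta only — an autapomorphy, so it tells us nothing about relationships among taxa.
setae branched (derived state '+') is shared by Alpha, Beta, Eta, and Theta — a synapomorphy uniting that clade.
wing venation reduced (derived state '+') is shared by Epsilon and Gamma — a synapomorphy uniting that clade.
hollow quills: derived state '+' in Alpha, Eta, and Theta only — synapomorphy for {Alpha, Eta, Theta}.
Only Alpha and Theta show the derived state '+' for keeled scales, supporting them as a clade.
retractile claws (derived state '+') is shared by all ingroup taxa — unites the whole ingroup.
Most parsimonious ingroup topology: ((Beta,((Theta,Alpha),Eta)),(Gamma,Epsilon)).
Gamma and Epsilon share a more recent common ancestor with each other than either does with Alpha, so Alpha is the least closely related of the three.

Alpha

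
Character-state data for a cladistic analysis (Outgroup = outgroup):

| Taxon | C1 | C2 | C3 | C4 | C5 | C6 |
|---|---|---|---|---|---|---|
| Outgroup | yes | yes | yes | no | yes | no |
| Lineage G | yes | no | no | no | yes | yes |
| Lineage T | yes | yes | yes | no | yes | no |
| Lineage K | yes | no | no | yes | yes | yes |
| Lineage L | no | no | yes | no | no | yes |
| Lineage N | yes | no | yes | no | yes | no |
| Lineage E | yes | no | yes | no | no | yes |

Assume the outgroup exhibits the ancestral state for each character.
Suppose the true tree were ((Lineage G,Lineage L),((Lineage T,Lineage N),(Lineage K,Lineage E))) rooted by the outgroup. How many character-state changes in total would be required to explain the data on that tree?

10

Map each character onto ((Lineage G,Lineage L),((Lineage T,Lineage N),(Lineage K,Lineage E))) (rooted by Outgroup) and count the minimum state changes it requires (Fitch parsimony):
C1: 1; C2: 2; C3: 2; C4: 1; C5: 2; C6: 2.
Total tree length = 10.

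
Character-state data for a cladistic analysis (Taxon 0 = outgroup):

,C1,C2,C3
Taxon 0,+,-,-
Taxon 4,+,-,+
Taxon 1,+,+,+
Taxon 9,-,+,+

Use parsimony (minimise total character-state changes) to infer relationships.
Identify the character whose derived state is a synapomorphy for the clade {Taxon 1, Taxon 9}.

C2

Character polarity is set by the outgroup: the derived state is whichever differs from the outgroup's state, so for C1 the derived state is '-', and for the remaining characters it is '+'.
C1: derived state '-' in Taxon 9 only — an autapomorphy, so it tells us nothing about relationships among taxa.
Only Taxon 1 and Taxon 9 show the derived state '+' for C2, supporting them as a clade.
All ingroup taxa share the derived state '+' for C3; it defines the ingroup but does not resolve relationships within it.
Most parsimonious ingroup topology: (Taxon 4,(Taxon 1,Taxon 9)).
The clade {Taxon 1, Taxon 9} is supported by C2: its derived state '+' occurs in exactly those taxa and in no other taxon (including the outgroup).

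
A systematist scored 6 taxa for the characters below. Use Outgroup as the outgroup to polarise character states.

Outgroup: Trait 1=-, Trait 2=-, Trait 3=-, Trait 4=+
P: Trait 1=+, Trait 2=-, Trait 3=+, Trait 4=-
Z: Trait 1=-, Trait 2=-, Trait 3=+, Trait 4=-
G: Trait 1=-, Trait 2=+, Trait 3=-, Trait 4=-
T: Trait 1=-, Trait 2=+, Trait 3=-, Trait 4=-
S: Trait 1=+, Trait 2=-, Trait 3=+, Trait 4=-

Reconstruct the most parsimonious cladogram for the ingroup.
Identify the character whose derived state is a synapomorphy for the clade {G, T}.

Trait 2

Character polarity is set by the outgroup: the derived state is whichever differs from the outgroup's state, so for Trait 4 the derived state is '-', and for the remaining characters it is '+'.
Only P and S show the derived state '+' for Trait 1, supporting them as a clade.
Trait 2: derived state '+' in G and T only — synapomorphy for {G, T}.
Only P, S, and Z show the derived state '+' for Trait 3, supporting them as a clade.
Trait 4 (derived state '-') is shared by all ingroup taxa — unites the whole ingroup.
Most parsimonious ingroup topology: (((P,S),Z),(G,T)).
The clade {G, T} is supported by Trait 2: its derived state '+' occurs in exactly those taxa and in no other taxon (including the outgroup).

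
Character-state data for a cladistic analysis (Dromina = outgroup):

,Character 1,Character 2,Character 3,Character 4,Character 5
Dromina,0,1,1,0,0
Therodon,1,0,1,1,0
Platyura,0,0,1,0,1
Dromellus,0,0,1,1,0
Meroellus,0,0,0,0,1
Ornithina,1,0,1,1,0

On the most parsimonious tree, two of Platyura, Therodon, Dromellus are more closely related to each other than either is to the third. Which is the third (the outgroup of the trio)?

Platyura

Character polarity is set by the outgroup: the derived state is whichever differs from the outgroup's state, so for Character 2, Character 3 the derived state is '0', and for the remaining characters it is '1'.
Character 1: derived state '1' in Ornithina and Therodon only — synapomorphy for {Ornithina, Therodon}.
Character 2 (derived state '0') is shared by all ingroup taxa — unites the whole ingroup.
Character 3 (derived state '0') is unique to Meroellus (autapomorphy; uninformative for grouping).
Character 4: derived state '1' in Dromellus, Ornithina, and Therodon only — synapomorphy for {Dromellus, Ornithina, Therodon}.
Only Meroellus and Platyura show the derived state '1' for Character 5, supporting them as a clade.
Most parsimonious ingroup topology: (((Therodon,Ornithina),Dromellus),(Platyura,Meroellus)).
Dromellus and Therodon share a more recent common ancestor with each other than either does with Platyura, so Platyura is the least closely related of the three.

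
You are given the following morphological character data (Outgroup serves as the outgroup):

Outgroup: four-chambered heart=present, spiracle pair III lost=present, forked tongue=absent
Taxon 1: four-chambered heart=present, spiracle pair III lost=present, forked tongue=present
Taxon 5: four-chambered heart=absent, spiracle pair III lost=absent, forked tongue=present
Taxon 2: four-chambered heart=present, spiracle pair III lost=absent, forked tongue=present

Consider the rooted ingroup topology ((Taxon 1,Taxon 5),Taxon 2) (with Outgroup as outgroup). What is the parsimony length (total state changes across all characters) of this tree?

Map each character onto ((Taxon 1,Taxon 5),Taxon 2) (rooted by Outgroup) and count the minimum state changes it requires (Fitch parsimony):
four-chambered heart: 1; spiracle pair III lost: 2; forked tongue: 1.
Total tree length = 4.

4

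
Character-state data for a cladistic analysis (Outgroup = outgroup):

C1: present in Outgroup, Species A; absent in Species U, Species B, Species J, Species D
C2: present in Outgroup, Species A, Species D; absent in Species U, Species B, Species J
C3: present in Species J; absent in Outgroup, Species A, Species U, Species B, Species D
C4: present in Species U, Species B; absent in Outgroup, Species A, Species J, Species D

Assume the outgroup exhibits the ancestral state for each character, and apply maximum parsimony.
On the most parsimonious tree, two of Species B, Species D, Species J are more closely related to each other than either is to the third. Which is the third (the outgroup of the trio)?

Species D

Character polarity is set by the outgroup: the derived state is whichever differs from the outgroup's state, so for C1, C2 the derived state is 'absent', and for the remaining characters it is 'present'.
C1: derived state 'absent' in Species B, Species D, Species J, and Species U only — synapomorphy for {Species B, Species D, Species J, Species U}.
C2 (derived state 'absent') is shared by Species B, Species J, and Species U — a synapomorphy uniting that clade.
C3: derived state 'present' in Species J only — an autapomorphy, so it tells us nothing about relationships among taxa.
C4: derived state 'present' in Species B and Species U only — synapomorphy for {Species B, Species U}.
Most parsimonious ingroup topology: (Species A,(((Species U,Species B),Species J),Species D)).
Species B and Species J share a more recent common ancestor with each other than either does with Species D, so Species D is the least closely related of the three.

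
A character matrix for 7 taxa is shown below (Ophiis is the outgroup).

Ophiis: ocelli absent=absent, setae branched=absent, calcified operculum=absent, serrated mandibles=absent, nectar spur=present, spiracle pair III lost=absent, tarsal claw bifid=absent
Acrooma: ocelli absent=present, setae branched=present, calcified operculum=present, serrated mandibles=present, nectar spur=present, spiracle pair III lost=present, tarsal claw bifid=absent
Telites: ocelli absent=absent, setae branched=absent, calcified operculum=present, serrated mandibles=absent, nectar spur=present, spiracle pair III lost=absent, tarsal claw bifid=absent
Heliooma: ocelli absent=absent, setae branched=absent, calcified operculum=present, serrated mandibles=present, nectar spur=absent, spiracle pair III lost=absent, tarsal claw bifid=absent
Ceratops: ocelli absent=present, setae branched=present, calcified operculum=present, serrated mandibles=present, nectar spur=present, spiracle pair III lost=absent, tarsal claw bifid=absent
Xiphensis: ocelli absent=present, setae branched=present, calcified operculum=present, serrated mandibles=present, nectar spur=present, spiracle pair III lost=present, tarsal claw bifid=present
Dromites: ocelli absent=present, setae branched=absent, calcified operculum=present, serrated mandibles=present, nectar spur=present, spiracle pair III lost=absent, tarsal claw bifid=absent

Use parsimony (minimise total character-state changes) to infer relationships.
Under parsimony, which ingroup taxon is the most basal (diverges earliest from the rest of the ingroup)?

Telites

Character polarity is set by the outgroup: the derived state is whichever differs from the outgroup's state, so for nectar spur the derived state is 'absent', and for the remaining characters it is 'present'.
Only Acrooma, Ceratops, Dromites, and Xiphensis show the derived state 'present' for ocelli absent, supporting them as a clade.
setae branched: derived state 'present' in Acrooma, Ceratops, and Xiphensis only — synapomorphy for {Acrooma, Ceratops, Xiphensis}.
All ingroup taxa share the derived state 'present' for calcified operculum; it defines the ingroup but does not resolve relationships within it.
serrated mandibles: derived state 'present' in Acrooma, Ceratops, Dromites, Heliooma, and Xiphensis only — synapomorphy for {Acrooma, Ceratops, Dromites, Heliooma, Xiphensis}.
nectar spur: derived state 'absent' in Heliooma only — an autapomorphy, so it tells us nothing about relationships among taxa.
spiracle pair III lost (derived state 'present') is shared by Acrooma and Xiphensis — a synapomorphy uniting that clade.
tarsal claw bifid (derived state 'present') is unique to Xiphensis (autapomorphy; uninformative for grouping).
Most parsimonious ingroup topology: (((((Acrooma,Xiphensis),Ceratops),Dromites),Heliooma),Telites).
Telites is sister to the clade containing all other ingroup taxa, so it is the earliest-diverging (most basal) ingroup lineage.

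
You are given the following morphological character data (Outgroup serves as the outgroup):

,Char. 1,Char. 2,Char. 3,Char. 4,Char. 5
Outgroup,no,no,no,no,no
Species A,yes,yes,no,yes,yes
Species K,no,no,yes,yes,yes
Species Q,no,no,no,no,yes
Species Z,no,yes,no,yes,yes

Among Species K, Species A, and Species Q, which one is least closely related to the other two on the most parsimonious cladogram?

The outgroup has state 'no' for every character, so 'yes' is the derived state throughout.
Char. 1 (derived state 'yes') is unique to Species A (autapomorphy; uninformative for grouping).
Only Species A and Species Z show the derived state 'yes' for Char. 2, supporting them as a clade.
Char. 3: derived state 'yes' in Species K only — an autapomorphy, so it tells us nothing about relationships among taxa.
Only Species A, Species K, and Species Z show the derived state 'yes' for Char. 4, supporting them as a clade.
All ingroup taxa share the derived state 'yes' for Char. 5; it defines the ingroup but does not resolve relationships within it.
Most parsimonious ingroup topology: (((Species A,Species Z),Species K),Species Q).
Species K and Species A share a more recent common ancestor with each other than either does with Species Q, so Species Q is the least closely related of the three.

Species Q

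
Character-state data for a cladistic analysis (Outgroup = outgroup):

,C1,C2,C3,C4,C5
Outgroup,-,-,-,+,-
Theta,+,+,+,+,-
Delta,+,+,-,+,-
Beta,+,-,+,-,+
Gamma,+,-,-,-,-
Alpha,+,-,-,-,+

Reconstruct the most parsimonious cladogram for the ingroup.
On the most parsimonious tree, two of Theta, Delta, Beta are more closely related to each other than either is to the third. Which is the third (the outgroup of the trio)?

Character polarity is set by the outgroup: the derived state is whichever differs from the outgroup's state, so for C4 the derived state is '-', and for the remaining characters it is '+'.
All ingroup taxa share the derived state '+' for C1; it defines the ingroup but does not resolve relationships within it.
C2: derived state '+' in Delta and Theta only — synapomorphy for {Delta, Theta}.
C3 groups Beta and Theta, which is incompatible with the clades supported by the remaining characters; treating it as convergent (homoplasy) costs fewer steps than any alternative tree.
Only Alpha, Beta, and Gamma show the derived state '-' for C4, supporting them as a clade.
C5 (derived state '+') is shared by Alpha and Beta — a synapomorphy uniting that clade.
Most parsimonious ingroup topology: ((Theta,Delta),((Beta,Alpha),Gamma)).
Theta and Delta share a more recent common ancestor with each other than either does with Beta, so Beta is the least closely related of the three.

Beta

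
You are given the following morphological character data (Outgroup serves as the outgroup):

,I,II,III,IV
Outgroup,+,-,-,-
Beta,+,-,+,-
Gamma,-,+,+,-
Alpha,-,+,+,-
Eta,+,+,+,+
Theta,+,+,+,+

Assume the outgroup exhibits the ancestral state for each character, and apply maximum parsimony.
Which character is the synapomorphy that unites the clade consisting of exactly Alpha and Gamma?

I

Character polarity is set by the outgroup: the derived state is whichever differs from the outgroup's state, so for I the derived state is '-', and for the remaining characters it is '+'.
I: derived state '-' in Alpha and Gamma only — synapomorphy for {Alpha, Gamma}.
II (derived state '+') is shared by Alpha, Eta, Gamma, and Theta — a synapomorphy uniting that clade.
III (derived state '+') is shared by all ingroup taxa — unites the whole ingroup.
IV: derived state '+' in Eta and Theta only — synapomorphy for {Eta, Theta}.
Most parsimonious ingroup topology: (Beta,((Gamma,Alpha),(Eta,Theta))).
The clade {Alpha, Gamma} is supported by I: its derived state '-' occurs in exactly those taxa and in no other taxon (including the outgroup).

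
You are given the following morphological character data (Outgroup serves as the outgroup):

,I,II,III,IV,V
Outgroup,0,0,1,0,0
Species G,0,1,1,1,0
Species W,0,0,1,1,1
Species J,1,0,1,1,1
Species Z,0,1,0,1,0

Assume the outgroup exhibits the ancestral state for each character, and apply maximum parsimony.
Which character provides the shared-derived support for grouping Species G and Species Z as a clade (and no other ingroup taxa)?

Character polarity is set by the outgroup: the derived state is whichever differs from the outgroup's state, so for III the derived state is '0', and for the remaining characters it is '1'.
I: derived state '1' in Species J only — an autapomorphy, so it tells us nothing about relationships among taxa.
II: derived state '1' in Species G and Species Z only — synapomorphy for {Species G, Species Z}.
III (derived state '0') is unique to Species Z (autapomorphy; uninformative for grouping).
All ingroup taxa share the derived state '1' for IV; it defines the ingroup but does not resolve relationships within it.
V: derived state '1' in Species J and Species W only — synapomorphy for {Species J, Species W}.
Most parsimonious ingroup topology: ((Species G,Species Z),(Species W,Species J)).
The clade {Species G, Species Z} is supported by II: its derived state '1' occurs in exactly those taxa and in no other taxon (including the outgroup).

II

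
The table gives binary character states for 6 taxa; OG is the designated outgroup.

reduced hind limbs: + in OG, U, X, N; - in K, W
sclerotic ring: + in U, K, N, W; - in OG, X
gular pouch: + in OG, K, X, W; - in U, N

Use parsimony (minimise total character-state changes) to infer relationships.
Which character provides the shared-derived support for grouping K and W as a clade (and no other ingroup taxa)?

reduced hind limbs

Character polarity is set by the outgroup: the derived state is whichever differs from the outgroup's state, so for reduced hind limbs, gular pouch the derived state is '-', and for the remaining characters it is '+'.
Only K and W show the derived state '-' for reduced hind limbs, supporting them as a clade.
Only K, N, U, and W show the derived state '+' for sclerotic ring, supporting them as a clade.
gular pouch: derived state '-' in N and U only — synapomorphy for {N, U}.
Most parsimonious ingroup topology: (((U,N),(K,W)),X).
The clade {K, W} is supported by reduced hind limbs: its derived state '-' occurs in exactly those taxa and in no other taxon (including the outgroup).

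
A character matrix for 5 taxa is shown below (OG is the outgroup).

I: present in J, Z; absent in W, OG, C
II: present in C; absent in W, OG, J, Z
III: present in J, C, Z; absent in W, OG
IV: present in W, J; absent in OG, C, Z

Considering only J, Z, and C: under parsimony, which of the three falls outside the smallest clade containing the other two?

The outgroup has state 'absent' for every character, so 'present' is the derived state throughout.
I: derived state 'present' in J and Z only — synapomorphy for {J, Z}.
II: derived state 'present' in C only — an autapomorphy, so it tells us nothing about relationships among taxa.
III (derived state 'present') is shared by C, J, and Z — a synapomorphy uniting that clade.
IV groups J and W, which is incompatible with the clades supported by the remaining characters; treating it as convergent (homoplasy) costs fewer steps than any alternative tree.
Most parsimonious ingroup topology: (W,((Z,J),C)).
Z and J share a more recent common ancestor with each other than either does with C, so C is the least closely related of the three.

C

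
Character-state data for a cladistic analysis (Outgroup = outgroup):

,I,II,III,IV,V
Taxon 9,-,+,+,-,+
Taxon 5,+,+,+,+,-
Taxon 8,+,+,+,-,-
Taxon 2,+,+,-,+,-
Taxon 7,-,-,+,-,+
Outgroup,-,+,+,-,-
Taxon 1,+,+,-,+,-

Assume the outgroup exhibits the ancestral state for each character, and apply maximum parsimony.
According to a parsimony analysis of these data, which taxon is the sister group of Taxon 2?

Taxon 1

Character polarity is set by the outgroup: the derived state is whichever differs from the outgroup's state, so for II, III the derived state is '-', and for the remaining characters it is '+'.
Only Taxon 1, Taxon 2, Taxon 5, and Taxon 8 show the derived state '+' for I, supporting them as a clade.
II: derived state '-' in Taxon 7 only — an autapomorphy, so it tells us nothing about relationships among taxa.
III: derived state '-' in Taxon 1 and Taxon 2 only — synapomorphy for {Taxon 1, Taxon 2}.
IV (derived state '+') is shared by Taxon 1, Taxon 2, and Taxon 5 — a synapomorphy uniting that clade.
V (derived state '+') is shared by Taxon 7 and Taxon 9 — a synapomorphy uniting that clade.
Most parsimonious ingroup topology: ((((Taxon 2,Taxon 1),Taxon 5),Taxon 8),(Taxon 7,Taxon 9)).
Taxon 2 and Taxon 1 form a cherry on this tree, so they are sister taxa.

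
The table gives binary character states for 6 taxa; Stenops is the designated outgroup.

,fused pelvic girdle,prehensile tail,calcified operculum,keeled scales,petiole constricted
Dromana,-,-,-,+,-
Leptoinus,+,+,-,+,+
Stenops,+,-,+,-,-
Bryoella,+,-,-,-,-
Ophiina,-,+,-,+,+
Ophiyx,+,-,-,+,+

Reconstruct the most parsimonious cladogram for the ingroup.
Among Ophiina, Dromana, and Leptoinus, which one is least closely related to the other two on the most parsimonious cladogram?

Dromana

Character polarity is set by the outgroup: the derived state is whichever differs from the outgroup's state, so for fused pelvic girdle, calcified operculum the derived state is '-', and for the remaining characters it is '+'.
fused pelvic girdle groups Dromana and Ophiina, which is incompatible with the clades supported by the remaining characters; treating it as convergent (homoplasy) costs fewer steps than any alternative tree.
prehensile tail: derived state '+' in Leptoinus and Ophiina only — synapomorphy for {Leptoinus, Ophiina}.
All ingroup taxa share the derived state '-' for calcified operculum; it defines the ingroup but does not resolve relationships within it.
keeled scales (derived state '+') is shared by Dromana, Leptoinus, Ophiina, and Ophiyx — a synapomorphy uniting that clade.
petiole constricted: derived state '+' in Leptoinus, Ophiina, and Ophiyx only — synapomorphy for {Leptoinus, Ophiina, Ophiyx}.
Most parsimonious ingroup topology: (((Ophiyx,(Ophiina,Leptoinus)),Dromana),Bryoella).
Leptoinus and Ophiina share a more recent common ancestor with each other than either does with Dromana, so Dromana is the least closely related of the three.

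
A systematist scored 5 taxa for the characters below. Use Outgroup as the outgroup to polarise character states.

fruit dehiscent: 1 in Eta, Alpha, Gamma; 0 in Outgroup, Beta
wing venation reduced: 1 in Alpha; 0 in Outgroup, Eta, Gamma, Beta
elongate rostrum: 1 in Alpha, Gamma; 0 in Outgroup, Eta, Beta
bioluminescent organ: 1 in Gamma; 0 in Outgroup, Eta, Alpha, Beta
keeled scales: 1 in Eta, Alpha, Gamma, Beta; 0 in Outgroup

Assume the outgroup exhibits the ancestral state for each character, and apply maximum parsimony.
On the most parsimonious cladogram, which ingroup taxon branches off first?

The outgroup has state '0' for every character, so '1' is the derived state throughout.
fruit dehiscent (derived state '1') is shared by Alpha, Eta, and Gamma — a synapomorphy uniting that clade.
wing venation reduced (derived state '1') is unique to Alpha (autapomorphy; uninformative for grouping).
elongate rostrum: derived state '1' in Alpha and Gamma only — synapomorphy for {Alpha, Gamma}.
bioluminescent organ (derived state '1') is unique to Gamma (autapomorphy; uninformative for grouping).
All ingroup taxa share the derived state '1' for keeled scales; it defines the ingroup but does not resolve relationships within it.
Most parsimonious ingroup topology: ((Eta,(Alpha,Gamma)),Beta).
Beta is sister to the clade containing all other ingroup taxa, so it is the earliest-diverging (most basal) ingroup lineage.

Beta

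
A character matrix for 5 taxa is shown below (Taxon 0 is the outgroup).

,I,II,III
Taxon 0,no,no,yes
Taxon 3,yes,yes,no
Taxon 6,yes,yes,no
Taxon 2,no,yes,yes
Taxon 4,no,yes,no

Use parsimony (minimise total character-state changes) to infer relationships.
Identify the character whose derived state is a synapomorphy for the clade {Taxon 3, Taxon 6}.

Character polarity is set by the outgroup: the derived state is whichever differs from the outgroup's state, so for III the derived state is 'no', and for the remaining characters it is 'yes'.
I (derived state 'yes') is shared by Taxon 3 and Taxon 6 — a synapomorphy uniting that clade.
All ingroup taxa share the derived state 'yes' for II; it defines the ingroup but does not resolve relationships within it.
Only Taxon 3, Taxon 4, and Taxon 6 show the derived state 'no' for III, supporting them as a clade.
Most parsimonious ingroup topology: (((Taxon 3,Taxon 6),Taxon 4),Taxon 2).
The clade {Taxon 3, Taxon 6} is supported by I: its derived state 'yes' occurs in exactly those taxa and in no other taxon (including the outgroup).

I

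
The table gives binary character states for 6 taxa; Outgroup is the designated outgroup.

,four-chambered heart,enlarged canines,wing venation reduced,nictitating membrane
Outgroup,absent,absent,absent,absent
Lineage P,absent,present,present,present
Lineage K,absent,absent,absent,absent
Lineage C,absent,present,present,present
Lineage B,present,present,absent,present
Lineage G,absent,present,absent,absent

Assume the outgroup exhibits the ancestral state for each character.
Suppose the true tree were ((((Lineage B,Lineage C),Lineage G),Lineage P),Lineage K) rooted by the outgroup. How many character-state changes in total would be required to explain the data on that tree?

6

Map each character onto ((((Lineage B,Lineage C),Lineage G),Lineage P),Lineage K) (rooted by Outgroup) and count the minimum state changes it requires (Fitch parsimony):
four-chambered heart: 1; enlarged canines: 1; wing venation reduced: 2; nictitating membrane: 2.
Total tree length = 6.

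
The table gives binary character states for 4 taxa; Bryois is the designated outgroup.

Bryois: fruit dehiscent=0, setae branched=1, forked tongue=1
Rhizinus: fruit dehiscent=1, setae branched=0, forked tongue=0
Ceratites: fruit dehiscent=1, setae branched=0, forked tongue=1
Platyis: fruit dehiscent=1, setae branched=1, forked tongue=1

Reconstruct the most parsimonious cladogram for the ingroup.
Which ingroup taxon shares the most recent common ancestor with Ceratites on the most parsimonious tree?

Character polarity is set by the outgroup: the derived state is whichever differs from the outgroup's state, so for setae branched, forked tongue the derived state is '0', and for the remaining characters it is '1'.
fruit dehiscent (derived state '1') is shared by all ingroup taxa — unites the whole ingroup.
setae branched: derived state '0' in Ceratites and Rhizinus only — synapomorphy for {Ceratites, Rhizinus}.
forked tongue (derived state '0') is unique to Rhizinus (autapomorphy; uninformative for grouping).
Most parsimonious ingroup topology: ((Rhizinus,Ceratites),Platyis).
Ceratites and Rhizinus form a cherry on this tree, so they are sister taxa.

Rhizinus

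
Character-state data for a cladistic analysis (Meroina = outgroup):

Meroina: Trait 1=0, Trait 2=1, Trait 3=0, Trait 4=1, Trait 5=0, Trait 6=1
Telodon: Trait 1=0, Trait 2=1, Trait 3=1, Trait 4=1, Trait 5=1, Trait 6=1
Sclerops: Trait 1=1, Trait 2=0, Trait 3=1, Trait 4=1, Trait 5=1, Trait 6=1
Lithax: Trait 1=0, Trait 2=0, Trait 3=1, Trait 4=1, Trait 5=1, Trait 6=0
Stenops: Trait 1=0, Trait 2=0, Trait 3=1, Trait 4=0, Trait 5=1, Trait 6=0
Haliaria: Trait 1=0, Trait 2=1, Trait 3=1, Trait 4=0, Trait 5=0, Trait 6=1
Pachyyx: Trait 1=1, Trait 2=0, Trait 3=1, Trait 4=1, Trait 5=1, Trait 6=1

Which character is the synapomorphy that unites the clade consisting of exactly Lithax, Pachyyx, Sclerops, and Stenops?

Character polarity is set by the outgroup: the derived state is whichever differs from the outgroup's state, so for Trait 2, Trait 4, Trait 6 the derived state is '0', and for the remaining characters it is '1'.
Trait 1: derived state '1' in Pachyyx and Sclerops only — synapomorphy for {Pachyyx, Sclerops}.
Trait 2 (derived state '0') is shared by Lithax, Pachyyx, Sclerops, and Stenops — a synapomorphy uniting that clade.
All ingroup taxa share the derived state '1' for Trait 3; it defines the ingroup but does not resolve relationships within it.
Trait 4 (state '0') occurs in Haliaria and Stenops but conflicts with the nesting implied by the other characters — most parsimoniously interpreted as homoplasy.
Only Lithax, Pachyyx, Sclerops, Stenops, and Telodon show the derived state '1' for Trait 5, supporting them as a clade.
Trait 6: derived state '0' in Lithax and Stenops only — synapomorphy for {Lithax, Stenops}.
Most parsimonious ingroup topology: ((Telodon,((Sclerops,Pachyyx),(Lithax,Stenops))),Haliaria).
The clade {Lithax, Pachyyx, Sclerops, Stenops} is supported by Trait 2: its derived state '0' occurs in exactly those taxa and in no other taxon (including the outgroup).

Trait 2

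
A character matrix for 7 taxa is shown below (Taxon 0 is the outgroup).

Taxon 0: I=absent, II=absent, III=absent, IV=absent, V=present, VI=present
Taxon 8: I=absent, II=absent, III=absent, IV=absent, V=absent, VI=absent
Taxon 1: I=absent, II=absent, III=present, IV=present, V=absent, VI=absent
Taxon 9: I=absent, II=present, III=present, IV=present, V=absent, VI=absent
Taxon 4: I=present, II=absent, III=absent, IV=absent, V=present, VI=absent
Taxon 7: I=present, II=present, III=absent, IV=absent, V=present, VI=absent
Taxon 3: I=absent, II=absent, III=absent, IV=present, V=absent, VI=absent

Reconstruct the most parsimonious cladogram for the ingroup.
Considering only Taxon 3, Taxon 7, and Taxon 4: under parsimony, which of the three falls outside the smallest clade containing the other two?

Character polarity is set by the outgroup: the derived state is whichever differs from the outgroup's state, so for V, VI the derived state is 'absent', and for the remaining characters it is 'present'.
I: derived state 'present' in Taxon 4 and Taxon 7 only — synapomorphy for {Taxon 4, Taxon 7}.
II (state 'present') occurs in Taxon 7 and Taxon 9 but conflicts with the nesting implied by the other characters — most parsimoniously interpreted as homoplasy.
III: derived state 'present' in Taxon 1 and Taxon 9 only — synapomorphy for {Taxon 1, Taxon 9}.
IV: derived state 'present' in Taxon 1, Taxon 3, and Taxon 9 only — synapomorphy for {Taxon 1, Taxon 3, Taxon 9}.
V (derived state 'absent') is shared by Taxon 1, Taxon 3, Taxon 8, and Taxon 9 — a synapomorphy uniting that clade.
All ingroup taxa share the derived state 'absent' for VI; it defines the ingroup but does not resolve relationships within it.
Most parsimonious ingroup topology: ((Taxon 8,((Taxon 1,Taxon 9),Taxon 3)),(Taxon 4,Taxon 7)).
Taxon 7 and Taxon 4 share a more recent common ancestor with each other than either does with Taxon 3, so Taxon 3 is the least closely related of the three.

Taxon 3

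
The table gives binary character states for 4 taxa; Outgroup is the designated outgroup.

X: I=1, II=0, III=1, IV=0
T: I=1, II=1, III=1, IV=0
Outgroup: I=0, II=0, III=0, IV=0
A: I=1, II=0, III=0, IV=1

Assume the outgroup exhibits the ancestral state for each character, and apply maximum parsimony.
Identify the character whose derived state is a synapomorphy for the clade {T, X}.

III

The outgroup has state '0' for every character, so '1' is the derived state throughout.
All ingroup taxa share the derived state '1' for I; it defines the ingroup but does not resolve relationships within it.
II (derived state '1') is unique to T (autapomorphy; uninformative for grouping).
III (derived state '1') is shared by T and X — a synapomorphy uniting that clade.
IV (derived state '1') is unique to A (autapomorphy; uninformative for grouping).
Most parsimonious ingroup topology: ((X,T),A).
The clade {T, X} is supported by III: its derived state '1' occurs in exactly those taxa and in no other taxon (including the outgroup).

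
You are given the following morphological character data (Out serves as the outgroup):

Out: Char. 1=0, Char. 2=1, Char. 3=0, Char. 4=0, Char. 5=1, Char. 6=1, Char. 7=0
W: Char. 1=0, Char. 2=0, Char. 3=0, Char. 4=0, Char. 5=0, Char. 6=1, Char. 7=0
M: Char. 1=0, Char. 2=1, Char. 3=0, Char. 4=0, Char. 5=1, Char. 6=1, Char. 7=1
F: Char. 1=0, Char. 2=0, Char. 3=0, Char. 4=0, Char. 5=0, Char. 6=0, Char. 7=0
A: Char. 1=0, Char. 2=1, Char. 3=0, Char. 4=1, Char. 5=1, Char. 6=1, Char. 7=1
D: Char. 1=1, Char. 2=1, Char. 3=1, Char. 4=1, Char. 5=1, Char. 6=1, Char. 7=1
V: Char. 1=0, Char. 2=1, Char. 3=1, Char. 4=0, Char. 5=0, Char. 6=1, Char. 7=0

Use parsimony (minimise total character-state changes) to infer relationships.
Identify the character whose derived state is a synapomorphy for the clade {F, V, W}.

Char. 5

Character polarity is set by the outgroup: the derived state is whichever differs from the outgroup's state, so for Char. 2, Char. 5, Char. 6 the derived state is '0', and for the remaining characters it is '1'.
Char. 1: derived state '1' in D only — an autapomorphy, so it tells us nothing about relationships among taxa.
Char. 2 (derived state '0') is shared by F and W — a synapomorphy uniting that clade.
Char. 3 groups D and V, which is incompatible with the clades supported by the remaining characters; treating it as convergent (homoplasy) costs fewer steps than any alternative tree.
Char. 4: derived state '1' in A and D only — synapomorphy for {A, D}.
Only F, V, and W show the derived state '0' for Char. 5, supporting them as a clade.
Char. 6 (derived state '0') is unique to F (autapomorphy; uninformative for grouping).
Only A, D, and M show the derived state '1' for Char. 7, supporting them as a clade.
Most parsimonious ingroup topology: (((W,F),V),(M,(A,D))).
The clade {F, V, W} is supported by Char. 5: its derived state '0' occurs in exactly those taxa and in no other taxon (including the outgroup).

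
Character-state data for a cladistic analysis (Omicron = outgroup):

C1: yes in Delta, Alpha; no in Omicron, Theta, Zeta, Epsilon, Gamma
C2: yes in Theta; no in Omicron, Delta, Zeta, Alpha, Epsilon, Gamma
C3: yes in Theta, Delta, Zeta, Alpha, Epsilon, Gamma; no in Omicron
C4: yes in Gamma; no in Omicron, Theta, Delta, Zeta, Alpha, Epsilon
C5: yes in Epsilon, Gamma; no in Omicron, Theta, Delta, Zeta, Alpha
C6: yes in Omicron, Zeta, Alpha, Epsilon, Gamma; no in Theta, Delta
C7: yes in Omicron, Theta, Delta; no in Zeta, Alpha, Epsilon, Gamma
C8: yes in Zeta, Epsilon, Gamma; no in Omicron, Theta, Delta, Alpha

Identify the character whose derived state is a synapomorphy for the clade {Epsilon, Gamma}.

C5

Character polarity is set by the outgroup: the derived state is whichever differs from the outgroup's state, so for C6, C7 the derived state is 'no', and for the remaining characters it is 'yes'.
C1 (state 'yes') occurs in Alpha and Delta but conflicts with the nesting implied by the other characters — most parsimoniously interpreted as homoplasy.
C2: derived state 'yes' in Theta only — an autapomorphy, so it tells us nothing about relationships among taxa.
C3 (derived state 'yes') is shared by all ingroup taxa — unites the whole ingroup.
C4: derived state 'yes' in Gamma only — an autapomorphy, so it tells us nothing about relationships among taxa.
C5: derived state 'yes' in Epsilon and Gamma only — synapomorphy for {Epsilon, Gamma}.
C6: derived state 'no' in Delta and Theta only — synapomorphy for {Delta, Theta}.
C7 (derived state 'no') is shared by Alpha, Epsilon, Gamma, and Zeta — a synapomorphy uniting that clade.
Only Epsilon, Gamma, and Zeta show the derived state 'yes' for C8, supporting them as a clade.
Most parsimonious ingroup topology: ((Theta,Delta),((Zeta,(Epsilon,Gamma)),Alpha)).
The clade {Epsilon, Gamma} is supported by C5: its derived state 'yes' occurs in exactly those taxa and in no other taxon (including the outgroup).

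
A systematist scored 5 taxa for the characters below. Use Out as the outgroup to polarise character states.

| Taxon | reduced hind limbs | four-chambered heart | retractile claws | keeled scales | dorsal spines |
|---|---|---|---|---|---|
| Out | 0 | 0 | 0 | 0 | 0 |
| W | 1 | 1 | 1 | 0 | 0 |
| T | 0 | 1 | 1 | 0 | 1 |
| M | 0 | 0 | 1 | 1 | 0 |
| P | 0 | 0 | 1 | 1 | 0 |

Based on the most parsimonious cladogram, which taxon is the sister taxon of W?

T

The outgroup has state '0' for every character, so '1' is the derived state throughout.
reduced hind limbs: derived state '1' in W only — an autapomorphy, so it tells us nothing about relationships among taxa.
Only T and W show the derived state '1' for four-chambered heart, supporting them as a clade.
All ingroup taxa share the derived state '1' for retractile claws; it defines the ingroup but does not resolve relationships within it.
Only M and P show the derived state '1' for keeled scales, supporting them as a clade.
dorsal spines: derived state '1' in T only — an autapomorphy, so it tells us nothing about relationships among taxa.
Most parsimonious ingroup topology: ((W,T),(M,P)).
W and T form a cherry on this tree, so they are sister taxa.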